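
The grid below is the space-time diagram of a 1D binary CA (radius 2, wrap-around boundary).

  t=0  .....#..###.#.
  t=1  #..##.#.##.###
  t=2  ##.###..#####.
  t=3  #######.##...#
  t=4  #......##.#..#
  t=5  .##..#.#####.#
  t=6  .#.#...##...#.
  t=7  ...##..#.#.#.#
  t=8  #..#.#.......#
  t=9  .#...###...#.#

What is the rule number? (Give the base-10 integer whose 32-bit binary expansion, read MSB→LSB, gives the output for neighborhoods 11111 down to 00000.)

  [31] ##### => .  t=2,i=10
  [30] ####. => .  t=1,i=13
  [29] ###.# => .  t=0,i=10
  [28] ###.. => #  t=1,i=0
  [27] ##.## => #  t=1,i=10
  [26] ##.#. => #  t=0,i=11
  [25] ##..# => #  t=1,i=1
  [24] ##... => #  t=3,i=10
  [23] #.### => #  t=1,i=11
  [22] #.##. => #  t=1,i=8
  [21] #.#.# => .  t=1,i=6
  [20] #.#.. => #  t=0,i=12
  [19] #..## => .  t=0,i=7
  [18] #..#. => .  t=5,i=4
  [17] #...# => .  t=3,i=11
  [16] #.... => #  t=0,i=0
  [15] .#### => #  t=1,i=12
  [14] .###. => #  t=0,i=9
  [13] .##.# => #  t=1,i=4
  [12] .##.. => .  t=3,i=9
  [11] .#.## => .  t=1,i=7
  [10] .#.#. => .  t=6,i=2
  [9] .#..# => #  t=0,i=6
  [8] .#... => #  t=0,i=13
  [7] ..### => #  t=0,i=8
  [6] ..##. => #  t=1,i=3
  [5] ..#.# => .  t=5,i=5
  [4] ..#.. => .  t=0,i=5
  [3] ...## => .  t=3,i=12
  [2] ...#. => #  t=0,i=4
  [1] ....# => #  t=0,i=3
  [0] ..... => .  t=0,i=1
  bits 00011111110100011110001111000110 = 533849030

533849030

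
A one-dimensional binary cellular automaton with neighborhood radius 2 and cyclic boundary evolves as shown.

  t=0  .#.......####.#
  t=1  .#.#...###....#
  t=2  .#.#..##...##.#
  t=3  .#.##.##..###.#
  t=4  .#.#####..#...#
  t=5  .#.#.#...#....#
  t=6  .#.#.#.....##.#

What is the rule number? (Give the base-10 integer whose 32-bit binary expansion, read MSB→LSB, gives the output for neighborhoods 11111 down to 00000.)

2297770730

  [31] ##### => #  t=4,i=5
  [30] ####. => .  t=0,i=11
  [29] ###.# => .  t=0,i=12
  [28] ###.. => .  t=1,i=9
  [27] ##.## => #  t=3,i=5
  [26] ##.#. => .  t=0,i=13
  [25] ##..# => .  t=3,i=8
  [24] ##... => .  t=1,i=10
  [23] #.### => #  t=4,i=3
  [22] #.##. => #  t=3,i=3
  [21] #.#.# => #  t=0,i=14
  [20] #.#.. => #  t=0,i=1
  [19] #..## => .  t=2,i=5
  [18] #..#. => #  t=4,i=9
  [17] #...# => .  t=1,i=5
  [16] #.... => #  t=0,i=3
  [15] .#### => .  t=0,i=10
  [14] .###. => .  t=1,i=8
  [13] .##.# => #  t=2,i=12
  [12] .##.. => #  t=2,i=7
  [11] .#.## => .  t=3,i=2
  [10] .#.#. => .  t=0,i=0
  [9] .#..# => #  t=2,i=4
  [8] .#... => .  t=0,i=2
  [7] ..### => #  t=0,i=9
  [6] ..##. => #  t=2,i=6
  [5] ..#.# => #  t=1,i=14
  [4] ..#.. => .  t=4,i=10
  [3] ...## => #  t=0,i=8
  [2] ...#. => .  t=1,i=13
  [1] ....# => #  t=0,i=7
  [0] ..... => .  t=0,i=4
  bits 10001000111101010011001011101010 = 2297770730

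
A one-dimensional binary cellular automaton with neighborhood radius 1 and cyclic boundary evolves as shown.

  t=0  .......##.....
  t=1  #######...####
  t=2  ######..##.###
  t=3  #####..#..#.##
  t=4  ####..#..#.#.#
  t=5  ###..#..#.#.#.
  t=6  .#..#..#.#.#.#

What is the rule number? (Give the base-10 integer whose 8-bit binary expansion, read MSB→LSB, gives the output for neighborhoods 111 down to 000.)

  nb ###: next=#  (t=1,i=0, bit7=1)
  nb ##.: next=.  (t=0,i=8, bit6=0)
  nb #.#: next=#  (t=2,i=10, bit5=1)
  nb #..: next=.  (t=0,i=9, bit4=0)
  nb .##: next=.  (t=0,i=7, bit3=0)
  nb .#.: next=.  (t=3,i=7, bit2=0)
  nb ..#: next=#  (t=0,i=6, bit1=1)
  nb ...: next=#  (t=0,i=0, bit0=1)
  bits 10100011 = 163

163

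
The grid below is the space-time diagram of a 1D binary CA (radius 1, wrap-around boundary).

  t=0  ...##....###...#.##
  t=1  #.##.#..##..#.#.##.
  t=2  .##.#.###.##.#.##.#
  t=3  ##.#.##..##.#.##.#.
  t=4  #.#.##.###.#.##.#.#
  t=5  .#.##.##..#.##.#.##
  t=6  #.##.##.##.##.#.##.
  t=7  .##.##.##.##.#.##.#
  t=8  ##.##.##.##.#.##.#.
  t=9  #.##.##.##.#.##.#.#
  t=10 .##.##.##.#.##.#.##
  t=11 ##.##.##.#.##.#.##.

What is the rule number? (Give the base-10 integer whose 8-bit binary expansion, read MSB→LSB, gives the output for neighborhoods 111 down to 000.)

58

  [7] ### => .  t=0,i=10
  [6] ##. => .  t=0,i=4
  [5] #.# => #  t=0,i=16
  [4] #.. => #  t=0,i=0
  [3] .## => #  t=0,i=3
  [2] .#. => .  t=0,i=15
  [1] ..# => #  t=0,i=2
  [0] ... => .  t=0,i=1
  bits 00111010 = 58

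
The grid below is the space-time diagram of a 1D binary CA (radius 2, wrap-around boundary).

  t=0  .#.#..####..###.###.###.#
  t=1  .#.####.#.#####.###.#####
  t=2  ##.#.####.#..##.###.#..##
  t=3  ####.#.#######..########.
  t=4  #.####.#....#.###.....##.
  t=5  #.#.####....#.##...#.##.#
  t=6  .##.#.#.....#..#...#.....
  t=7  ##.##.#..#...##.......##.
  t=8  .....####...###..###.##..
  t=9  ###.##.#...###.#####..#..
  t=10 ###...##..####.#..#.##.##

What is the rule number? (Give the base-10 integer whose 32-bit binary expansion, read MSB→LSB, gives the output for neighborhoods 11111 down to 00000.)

  [31] ##### => .  t=1,i=12
  [30] ####. => #  t=0,i=8
  [29] ###.# => #  t=0,i=14
  [28] ###.. => .  t=0,i=9
  [27] ##.## => .  t=0,i=15
  [26] ##.#. => #  t=0,i=23
  [25] ##..# => #  t=0,i=10
  [24] ##... => .  t=4,i=17
  [23] #.### => #  t=0,i=16
  [22] #.##. => .  t=5,i=14
  [21] #.#.# => #  t=0,i=1
  [20] #.#.. => #  t=0,i=3
  [19] #..## => #  t=0,i=5
  [18] #..#. => #  t=6,i=14
  [17] #...# => .  t=5,i=17
  [16] #.... => .  t=4,i=9
  [15] .#### => .  t=0,i=7
  [14] .###. => #  t=0,i=13
  [13] .##.# => .  t=2,i=14
  [12] .##.. => #  t=5,i=15
  [11] .#.## => .  t=1,i=2
  [10] .#.#. => .  t=0,i=0
  [9] .#..# => #  t=0,i=4
  [8] .#... => .  t=4,i=8
  [7] ..### => #  t=0,i=6
  [6] ..##. => #  t=2,i=13
  [5] ..#.# => #  t=4,i=12
  [4] ..#.. => .  t=6,i=12
  [3] ...## => #  t=4,i=21
  [2] ...#. => .  t=4,i=11
  [1] ....# => .  t=4,i=10
  [0] ..... => #  t=4,i=19
  bits 01100110101111000101001011101001 = 1723618025

1723618025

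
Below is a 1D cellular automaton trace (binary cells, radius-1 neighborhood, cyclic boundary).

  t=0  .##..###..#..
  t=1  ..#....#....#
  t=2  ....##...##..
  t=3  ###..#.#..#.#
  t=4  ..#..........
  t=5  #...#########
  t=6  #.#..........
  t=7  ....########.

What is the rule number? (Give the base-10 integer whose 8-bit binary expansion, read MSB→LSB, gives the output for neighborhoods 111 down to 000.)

65

  nb ###: next=.  (t=0,i=6, bit7=0)
  nb ##.: next=#  (t=0,i=2, bit6=1)
  nb #.#: next=.  (t=3,i=6, bit5=0)
  nb #..: next=.  (t=0,i=3, bit4=0)
  nb .##: next=.  (t=0,i=1, bit3=0)
  nb .#.: next=.  (t=0,i=10, bit2=0)
  nb ..#: next=.  (t=0,i=0, bit1=0)
  nb ...: next=#  (t=0,i=12, bit0=1)
  bits 01000001 = 65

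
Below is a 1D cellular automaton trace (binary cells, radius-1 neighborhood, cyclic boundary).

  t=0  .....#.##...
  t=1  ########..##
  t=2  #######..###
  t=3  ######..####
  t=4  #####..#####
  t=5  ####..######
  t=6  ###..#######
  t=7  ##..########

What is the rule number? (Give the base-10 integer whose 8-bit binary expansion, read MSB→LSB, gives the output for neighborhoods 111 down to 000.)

  ###|#  b7=1 t=1,i=0
  ##.|.  b6=0 t=0,i=8
  #.#|#  b5=1 t=0,i=6
  #..|.  b4=0 t=0,i=9
  .##|#  b3=1 t=0,i=7
  .#.|#  b2=1 t=0,i=5
  ..#|#  b1=1 t=0,i=4
  ...|#  b0=1 t=0,i=0
  bits 10101111 = 175

175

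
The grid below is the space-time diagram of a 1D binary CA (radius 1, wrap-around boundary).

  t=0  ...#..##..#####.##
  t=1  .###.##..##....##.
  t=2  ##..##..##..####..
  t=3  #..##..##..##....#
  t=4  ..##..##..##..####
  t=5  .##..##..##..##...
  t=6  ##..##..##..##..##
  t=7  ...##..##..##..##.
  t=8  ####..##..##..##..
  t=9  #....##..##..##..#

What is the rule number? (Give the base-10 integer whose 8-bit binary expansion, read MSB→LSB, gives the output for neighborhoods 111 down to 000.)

47

  ### -> .   bit 7 = 0  t=0,i=11
  ##. -> .   bit 6 = 0  t=0,i=7
  #.# -> #   bit 5 = 1  t=0,i=15
  #.. -> .   bit 4 = 0  t=0,i=0
  .## -> #   bit 3 = 1  t=0,i=6
  .#. -> #   bit 2 = 1  t=0,i=3
  ..# -> #   bit 1 = 1  t=0,i=2
  ... -> #   bit 0 = 1  t=0,i=1
  bits 00101111 = 47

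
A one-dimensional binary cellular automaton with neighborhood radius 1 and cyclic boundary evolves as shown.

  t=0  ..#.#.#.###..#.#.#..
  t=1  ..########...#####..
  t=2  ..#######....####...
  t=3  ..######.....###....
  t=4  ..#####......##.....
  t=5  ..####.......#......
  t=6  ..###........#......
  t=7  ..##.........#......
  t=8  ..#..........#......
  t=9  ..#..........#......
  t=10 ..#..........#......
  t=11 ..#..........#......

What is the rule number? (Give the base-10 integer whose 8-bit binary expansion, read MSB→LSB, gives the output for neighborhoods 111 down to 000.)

172

  ###|#  b7=1 t=0,i=9
  ##.|.  b6=0 t=0,i=10
  #.#|#  b5=1 t=0,i=3
  #..|.  b4=0 t=0,i=11
  .##|#  b3=1 t=0,i=8
  .#.|#  b2=1 t=0,i=2
  ..#|.  b1=0 t=0,i=1
  ...|.  b0=0 t=0,i=0
  bits 10101100 = 172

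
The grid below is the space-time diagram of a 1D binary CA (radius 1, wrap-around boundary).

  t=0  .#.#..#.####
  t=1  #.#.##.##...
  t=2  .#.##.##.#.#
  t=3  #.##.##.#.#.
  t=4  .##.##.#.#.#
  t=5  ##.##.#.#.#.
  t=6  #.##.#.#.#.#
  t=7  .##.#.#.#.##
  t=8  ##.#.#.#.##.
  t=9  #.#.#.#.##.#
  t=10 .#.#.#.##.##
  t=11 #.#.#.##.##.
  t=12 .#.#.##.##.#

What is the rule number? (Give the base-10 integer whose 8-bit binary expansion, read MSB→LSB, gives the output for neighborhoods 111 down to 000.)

  ###|.  b7=0 t=0,i=9
  ##.|.  b6=0 t=0,i=11
  #.#|#  b5=1 t=0,i=0
  #..|#  b4=1 t=0,i=4
  .##|#  b3=1 t=0,i=8
  .#.|.  b2=0 t=0,i=1
  ..#|#  b1=1 t=0,i=5
  ...|.  b0=0 t=1,i=10
  bits 00111010 = 58

58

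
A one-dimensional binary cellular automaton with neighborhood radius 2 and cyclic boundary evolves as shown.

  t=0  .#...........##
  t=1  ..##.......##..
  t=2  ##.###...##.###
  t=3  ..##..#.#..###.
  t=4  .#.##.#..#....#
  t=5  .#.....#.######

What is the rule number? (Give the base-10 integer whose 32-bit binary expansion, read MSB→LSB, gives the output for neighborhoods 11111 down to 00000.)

195138366

  #####|.  b31=0 t=2,i=14
  ####.|.  b30=0 t=2,i=0
  ###.#|.  b29=0 t=2,i=1
  ###..|.  b28=0 t=2,i=5
  ##.##|#  b27=1 t=2,i=2
  ##.#.|.  b26=0 t=0,i=0
  ##..#|#  b25=1 t=3,i=4
  ##...|#  b24=1 t=1,i=4
  #.###|#  b23=1 t=2,i=3
  #.##.|.  b22=0 t=4,i=3
  #.#.#|#  b21=1 t=4,i=1
  #.#..|.  b20=0 t=0,i=1
  #..##|.  b19=0 t=3,i=10
  #..#.|.  b18=0 t=3,i=5
  #...#|.  b17=0 t=2,i=7
  #....|#  b16=1 t=0,i=3
  .####|#  b15=1 t=2,i=13
  .###.|.  b14=0 t=2,i=4
  .##.#|.  b13=0 t=0,i=14
  .##..|#  b12=1 t=1,i=3
  .#.##|.  b11=0 t=4,i=2
  .#.#.|.  b10=0 t=3,i=7
  .#..#|#  b9=1 t=3,i=9
  .#...|#  b8=1 t=0,i=2
  ..###|.  b7=0 t=3,i=11
  ..##.|.  b6=0 t=0,i=13
  ..#.#|#  b5=1 t=3,i=6
  ..#..|#  b4=1 t=4,i=9
  ...##|#  b3=1 t=0,i=12
  ...#.|#  b2=1 t=4,i=13
  ....#|#  b1=1 t=0,i=11
  .....|.  b0=0 t=0,i=4
  bits 00001011101000011001001100111110 = 195138366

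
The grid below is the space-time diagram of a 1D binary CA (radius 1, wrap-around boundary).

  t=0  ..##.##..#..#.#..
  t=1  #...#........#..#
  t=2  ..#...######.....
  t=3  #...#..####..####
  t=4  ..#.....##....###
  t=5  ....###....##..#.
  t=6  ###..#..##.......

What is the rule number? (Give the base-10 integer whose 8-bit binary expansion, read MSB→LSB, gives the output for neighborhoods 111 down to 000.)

161

  [7] ### => #  t=2,i=7
  [6] ##. => .  t=0,i=3
  [5] #.# => #  t=0,i=4
  [4] #.. => .  t=0,i=7
  [3] .## => .  t=0,i=2
  [2] .#. => .  t=0,i=9
  [1] ..# => .  t=0,i=1
  [0] ... => #  t=0,i=0
  bits 10100001 = 161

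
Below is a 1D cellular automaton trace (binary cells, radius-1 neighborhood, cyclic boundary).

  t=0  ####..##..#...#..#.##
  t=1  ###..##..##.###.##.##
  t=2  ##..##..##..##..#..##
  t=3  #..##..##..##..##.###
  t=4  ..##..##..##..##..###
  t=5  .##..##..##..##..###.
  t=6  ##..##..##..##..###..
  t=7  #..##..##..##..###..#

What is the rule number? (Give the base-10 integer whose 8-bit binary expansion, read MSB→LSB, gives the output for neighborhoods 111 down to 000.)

  [7] ### => #  t=0,i=0
  [6] ##. => .  t=0,i=3
  [5] #.# => .  t=0,i=18
  [4] #.. => .  t=0,i=4
  [3] .## => #  t=0,i=6
  [2] .#. => #  t=0,i=10
  [1] ..# => #  t=0,i=5
  [0] ... => #  t=0,i=12
  bits 10001111 = 143

143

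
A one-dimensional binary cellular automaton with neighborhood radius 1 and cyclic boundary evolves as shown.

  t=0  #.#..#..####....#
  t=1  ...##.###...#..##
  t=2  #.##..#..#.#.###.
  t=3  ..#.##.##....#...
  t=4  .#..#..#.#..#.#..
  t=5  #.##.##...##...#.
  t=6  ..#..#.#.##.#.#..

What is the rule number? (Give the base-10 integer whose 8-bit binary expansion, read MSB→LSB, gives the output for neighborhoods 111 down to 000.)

  ### -> .   bit 7 = 0  t=0,i=9
  ##. -> .   bit 6 = 0  t=0,i=0
  #.# -> .   bit 5 = 0  t=0,i=1
  #.. -> #   bit 4 = 1  t=0,i=3
  .## -> #   bit 3 = 1  t=0,i=8
  .#. -> .   bit 2 = 0  t=0,i=2
  ..# -> #   bit 1 = 1  t=0,i=4
  ... -> .   bit 0 = 0  t=0,i=13
  bits 00011010 = 26

26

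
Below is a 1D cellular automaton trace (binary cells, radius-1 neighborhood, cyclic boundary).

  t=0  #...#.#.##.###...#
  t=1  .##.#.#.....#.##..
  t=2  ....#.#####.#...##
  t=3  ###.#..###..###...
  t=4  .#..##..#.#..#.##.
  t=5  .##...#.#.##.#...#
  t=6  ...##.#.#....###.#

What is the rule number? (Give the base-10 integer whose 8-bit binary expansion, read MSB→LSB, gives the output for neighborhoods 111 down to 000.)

149

  nb ###: next=#  (t=0,i=12, bit7=1)
  nb ##.: next=.  (t=0,i=0, bit6=0)
  nb #.#: next=.  (t=0,i=5, bit5=0)
  nb #..: next=#  (t=0,i=1, bit4=1)
  nb .##: next=.  (t=0,i=8, bit3=0)
  nb .#.: next=#  (t=0,i=4, bit2=1)
  nb ..#: next=.  (t=0,i=3, bit1=0)
  nb ...: next=#  (t=0,i=2, bit0=1)
  bits 10010101 = 149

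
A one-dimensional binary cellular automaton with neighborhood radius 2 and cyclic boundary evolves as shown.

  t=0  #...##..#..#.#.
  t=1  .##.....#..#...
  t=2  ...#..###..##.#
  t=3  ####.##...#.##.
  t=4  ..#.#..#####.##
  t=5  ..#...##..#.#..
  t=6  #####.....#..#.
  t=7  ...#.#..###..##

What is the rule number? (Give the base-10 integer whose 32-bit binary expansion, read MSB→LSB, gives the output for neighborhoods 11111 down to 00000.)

1292511670

  ##### -> .   bit 31 = 0  t=4,i=9
  ####. -> #   bit 30 = 1  t=3,i=2
  ###.# -> .   bit 29 = 0  t=3,i=3
  ###.. -> .   bit 28 = 0  t=2,i=8
  ##.## -> #   bit 27 = 1  t=3,i=4
  ##.#. -> #   bit 26 = 1  t=2,i=13
  ##..# -> .   bit 25 = 0  t=0,i=6
  ##... -> #   bit 24 = 1  t=1,i=3
  #.### -> .   bit 23 = 0  t=3,i=0
  #.##. -> .   bit 22 = 0  t=3,i=5
  #.#.# -> .   bit 21 = 0  t=0,i=13
  #.#.. -> .   bit 20 = 0  t=0,i=0
  #..## -> #   bit 19 = 1  t=2,i=5
  #..#. -> .   bit 18 = 0  t=0,i=7
  #...# -> #   bit 17 = 1  t=0,i=2
  #.... -> .   bit 16 = 0  t=1,i=4
  .#### -> .   bit 15 = 0  t=3,i=1
  .###. -> .   bit 14 = 0  t=2,i=7
  .##.# -> #   bit 13 = 1  t=2,i=12
  .##.. -> .   bit 12 = 0  t=0,i=5
  .#.## -> #   bit 11 = 1  t=3,i=11
  .#.#. -> .   bit 10 = 0  t=0,i=12
  .#..# -> .   bit 9 = 0  t=0,i=9
  .#... -> #   bit 8 = 1  t=0,i=1
  ..### -> #   bit 7 = 1  t=2,i=6
  ..##. -> .   bit 6 = 0  t=0,i=4
  ..#.# -> #   bit 5 = 1  t=0,i=11
  ..#.. -> #   bit 4 = 1  t=0,i=8
  ...## -> .   bit 3 = 0  t=0,i=3
  ...#. -> #   bit 2 = 1  t=1,i=7
  ....# -> #   bit 1 = 1  t=1,i=6
  ..... -> .   bit 0 = 0  t=1,i=5
  bits 01001101000010100010100110110110 = 1292511670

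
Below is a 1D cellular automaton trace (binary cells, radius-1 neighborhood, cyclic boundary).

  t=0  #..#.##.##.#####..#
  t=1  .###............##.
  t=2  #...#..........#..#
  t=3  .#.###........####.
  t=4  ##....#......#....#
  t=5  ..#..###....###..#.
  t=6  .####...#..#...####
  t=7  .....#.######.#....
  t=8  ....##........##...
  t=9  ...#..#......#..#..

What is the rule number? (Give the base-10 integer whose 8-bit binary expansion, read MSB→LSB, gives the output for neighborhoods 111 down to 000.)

  ###|.  b7=0 t=0,i=12
  ##.|.  b6=0 t=0,i=0
  #.#|.  b5=0 t=0,i=4
  #..|#  b4=1 t=0,i=1
  .##|.  b3=0 t=0,i=5
  .#.|#  b2=1 t=0,i=3
  ..#|#  b1=1 t=0,i=2
  ...|.  b0=0 t=1,i=5
  bits 00010110 = 22

22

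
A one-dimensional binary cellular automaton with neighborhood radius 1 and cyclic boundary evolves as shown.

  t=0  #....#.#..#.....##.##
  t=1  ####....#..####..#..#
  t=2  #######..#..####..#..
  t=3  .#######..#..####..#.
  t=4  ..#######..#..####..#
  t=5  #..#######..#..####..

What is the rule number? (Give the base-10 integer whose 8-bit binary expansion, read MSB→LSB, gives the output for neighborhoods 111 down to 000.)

  ###|#  b7=1 t=0,i=20
  ##.|#  b6=1 t=0,i=0
  #.#|.  b5=0 t=0,i=6
  #..|#  b4=1 t=0,i=1
  .##|.  b3=0 t=0,i=16
  .#.|.  b2=0 t=0,i=5
  ..#|.  b1=0 t=0,i=4
  ...|#  b0=1 t=0,i=2
  bits 11010001 = 209

209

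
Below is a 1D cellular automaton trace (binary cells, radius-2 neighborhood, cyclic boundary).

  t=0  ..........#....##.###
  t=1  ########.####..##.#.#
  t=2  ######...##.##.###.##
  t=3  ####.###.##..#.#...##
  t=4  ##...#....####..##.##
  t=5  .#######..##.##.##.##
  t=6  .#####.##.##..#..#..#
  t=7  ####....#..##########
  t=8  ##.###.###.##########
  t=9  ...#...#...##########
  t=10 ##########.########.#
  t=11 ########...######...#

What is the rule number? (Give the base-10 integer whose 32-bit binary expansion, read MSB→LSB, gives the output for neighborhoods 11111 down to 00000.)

2542255093

  nb #####: next=#  (t=1,i=1, bit31=1)
  nb ####.: next=.  (t=1,i=6, bit30=0)
  nb ###.#: next=.  (t=1,i=7, bit29=0)
  nb ###..: next=#  (t=0,i=20, bit28=1)
  nb ##.##: next=.  (t=0,i=17, bit27=0)
  nb ##.#.: next=#  (t=1,i=17, bit26=1)
  nb ##..#: next=#  (t=1,i=13, bit25=1)
  nb ##...: next=#  (t=0,i=0, bit24=1)
  nb #.###: next=#  (t=0,i=18, bit23=1)
  nb #.##.: next=.  (t=2,i=12, bit22=0)
  nb #.#.#: next=.  (t=1,i=18, bit21=0)
  nb #.#..: next=.  (t=3,i=15, bit20=0)
  nb #..##: next=.  (t=1,i=14, bit19=0)
  nb #..#.: next=#  (t=3,i=12, bit18=1)
  nb #...#: next=#  (t=2,i=7, bit17=1)
  nb #....: next=#  (t=0,i=1, bit16=1)
  nb .####: next=#  (t=1,i=0, bit15=1)
  nb .###.: next=.  (t=0,i=19, bit14=0)
  nb .##.#: next=#  (t=0,i=16, bit13=1)
  nb .##..: next=#  (t=3,i=10, bit12=1)
  nb .#.##: next=#  (t=1,i=19, bit11=1)
  nb .#.#.: next=.  (t=3,i=14, bit10=0)
  nb .#..#: next=#  (t=6,i=15, bit9=1)
  nb .#...: next=#  (t=0,i=11, bit8=1)
  nb ..###: next=#  (t=3,i=19, bit7=1)
  nb ..##.: next=#  (t=0,i=15, bit6=1)
  nb ..#.#: next=#  (t=3,i=13, bit5=1)
  nb ..#..: next=#  (t=0,i=10, bit4=1)
  nb ...##: next=.  (t=0,i=14, bit3=0)
  nb ...#.: next=#  (t=0,i=9, bit2=1)
  nb ....#: next=.  (t=0,i=8, bit1=0)
  nb .....: next=#  (t=0,i=2, bit0=1)
  bits 10010111100001111011101111110101 = 2542255093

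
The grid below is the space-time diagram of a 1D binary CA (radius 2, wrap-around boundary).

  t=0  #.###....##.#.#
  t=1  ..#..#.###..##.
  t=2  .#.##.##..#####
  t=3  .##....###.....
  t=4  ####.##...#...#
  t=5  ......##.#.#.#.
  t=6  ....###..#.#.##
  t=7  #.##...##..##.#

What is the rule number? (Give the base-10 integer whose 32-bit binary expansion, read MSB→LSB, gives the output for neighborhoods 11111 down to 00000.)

  #####|.  b31=0 t=2,i=12
  ####.|.  b30=0 t=2,i=13
  ###.#|.  b29=0 t=2,i=14
  ###..|.  b28=0 t=0,i=4
  ##.##|.  b27=0 t=0,i=1
  ##.#.|.  b26=0 t=0,i=11
  ##..#|#  b25=1 t=1,i=10
  ##...|#  b24=1 t=0,i=5
  #.###|#  b23=1 t=0,i=2
  #.##.|.  b22=0 t=0,i=14
  #.#.#|#  b21=1 t=0,i=12
  #.#..|#  b20=1 t=5,i=13
  #..##|#  b19=1 t=1,i=11
  #..#.|#  b18=1 t=1,i=4
  #...#|.  b17=0 t=1,i=0
  #....|.  b16=0 t=0,i=6
  .####|.  b15=0 t=2,i=11
  .###.|.  b14=0 t=0,i=3
  .##.#|.  b13=0 t=0,i=0
  .##..|#  b12=1 t=1,i=13
  .#.##|#  b11=1 t=0,i=13
  .#.#.|.  b10=0 t=5,i=10
  .#..#|#  b9=1 t=1,i=3
  .#...|#  b8=1 t=4,i=11
  ..###|.  b7=0 t=2,i=10
  ..##.|#  b6=1 t=0,i=9
  ..#.#|.  b5=0 t=1,i=5
  ..#..|.  b4=0 t=1,i=2
  ...##|#  b3=1 t=0,i=8
  ...#.|#  b2=1 t=1,i=1
  ....#|#  b1=1 t=0,i=7
  .....|.  b0=0 t=3,i=12
  bits 00000011101111000001101101001110 = 62659406

62659406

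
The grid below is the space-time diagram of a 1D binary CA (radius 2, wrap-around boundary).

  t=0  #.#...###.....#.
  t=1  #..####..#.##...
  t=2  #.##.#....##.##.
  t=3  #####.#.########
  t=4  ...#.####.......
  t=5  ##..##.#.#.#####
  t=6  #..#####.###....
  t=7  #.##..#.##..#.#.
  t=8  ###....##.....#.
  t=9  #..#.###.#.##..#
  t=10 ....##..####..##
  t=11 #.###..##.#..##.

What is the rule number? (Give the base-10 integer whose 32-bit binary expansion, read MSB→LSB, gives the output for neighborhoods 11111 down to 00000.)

1307191771

  nb #####: next=.  (t=3,i=0, bit31=0)
  nb ####.: next=#  (t=1,i=5, bit30=1)
  nb ###.#: next=.  (t=3,i=4, bit29=0)
  nb ###..: next=.  (t=0,i=8, bit28=0)
  nb ##.##: next=#  (t=2,i=12, bit27=1)
  nb ##.#.: next=#  (t=2,i=4, bit26=1)
  nb ##..#: next=.  (t=1,i=7, bit25=0)
  nb ##...: next=#  (t=0,i=9, bit24=1)
  nb #.###: next=#  (t=3,i=8, bit23=1)
  nb #.##.: next=#  (t=1,i=11, bit22=1)
  nb #.#.#: next=#  (t=0,i=0, bit21=1)
  nb #.#..: next=.  (t=0,i=2, bit20=0)
  nb #..##: next=#  (t=1,i=2, bit19=1)
  nb #..#.: next=.  (t=1,i=8, bit18=0)
  nb #...#: next=#  (t=0,i=4, bit17=1)
  nb #....: next=.  (t=0,i=10, bit16=0)
  nb .####: next=.  (t=1,i=4, bit15=0)
  nb .###.: next=.  (t=0,i=7, bit14=0)
  nb .##.#: next=#  (t=2,i=3, bit13=1)
  nb .##..: next=.  (t=1,i=12, bit12=0)
  nb .#.##: next=#  (t=1,i=10, bit11=1)
  nb .#.#.: next=.  (t=0,i=1, bit10=0)
  nb .#..#: next=.  (t=1,i=1, bit9=0)
  nb .#...: next=#  (t=0,i=3, bit8=1)
  nb ..###: next=#  (t=0,i=6, bit7=1)
  nb ..##.: next=#  (t=2,i=10, bit6=1)
  nb ..#.#: next=.  (t=0,i=14, bit5=0)
  nb ..#..: next=#  (t=1,i=0, bit4=1)
  nb ...##: next=#  (t=0,i=5, bit3=1)
  nb ...#.: next=.  (t=0,i=13, bit2=0)
  nb ....#: next=#  (t=0,i=12, bit1=1)
  nb .....: next=#  (t=0,i=11, bit0=1)
  bits 01001101111010100010100111011011 = 1307191771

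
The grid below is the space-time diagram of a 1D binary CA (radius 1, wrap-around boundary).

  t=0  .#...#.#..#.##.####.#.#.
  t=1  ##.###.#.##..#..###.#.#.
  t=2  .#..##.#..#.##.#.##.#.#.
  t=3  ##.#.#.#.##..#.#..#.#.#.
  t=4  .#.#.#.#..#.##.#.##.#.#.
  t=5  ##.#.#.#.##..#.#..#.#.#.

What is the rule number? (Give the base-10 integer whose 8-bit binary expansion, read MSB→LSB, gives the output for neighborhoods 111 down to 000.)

  ### -> #   bit 7 = 1  t=0,i=16
  ##. -> #   bit 6 = 1  t=0,i=13
  #.# -> .   bit 5 = 0  t=0,i=6
  #.. -> .   bit 4 = 0  t=0,i=2
  .## -> .   bit 3 = 0  t=0,i=12
  .#. -> #   bit 2 = 1  t=0,i=1
  ..# -> #   bit 1 = 1  t=0,i=0
  ... -> #   bit 0 = 1  t=0,i=3
  bits 11000111 = 199

199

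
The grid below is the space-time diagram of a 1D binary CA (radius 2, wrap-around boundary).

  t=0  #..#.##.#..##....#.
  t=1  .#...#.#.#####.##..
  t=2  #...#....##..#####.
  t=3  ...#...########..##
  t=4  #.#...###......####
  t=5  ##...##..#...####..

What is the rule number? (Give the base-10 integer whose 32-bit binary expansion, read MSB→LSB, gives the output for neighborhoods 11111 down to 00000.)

801673934

  #####|.  b31=0 t=1,i=11
  ####.|.  b30=0 t=1,i=12
  ###.#|#  b29=1 t=1,i=13
  ###..|.  b28=0 t=3,i=14
  ##.##|#  b27=1 t=1,i=14
  ##.#.|#  b26=1 t=0,i=7
  ##..#|#  b25=1 t=2,i=11
  ##...|#  b24=1 t=0,i=13
  #.###|#  b23=1 t=1,i=9
  #.##.|#  b22=1 t=0,i=5
  #.#.#|.  b21=0 t=1,i=7
  #.#..|.  b20=0 t=0,i=0
  #..##|#  b19=1 t=0,i=10
  #..#.|.  b18=0 t=0,i=2
  #...#|.  b17=0 t=1,i=3
  #....|.  b16=0 t=0,i=14
  .####|#  b15=1 t=1,i=10
  .###.|.  b14=0 t=4,i=7
  .##.#|.  b13=0 t=0,i=6
  .##..|#  b12=1 t=0,i=12
  .#.##|.  b11=0 t=0,i=4
  .#.#.|.  b10=0 t=0,i=18
  .#..#|#  b9=1 t=0,i=1
  .#...|.  b8=0 t=1,i=2
  ..###|#  b7=1 t=2,i=13
  ..##.|#  b6=1 t=0,i=11
  ..#.#|.  b5=0 t=0,i=3
  ..#..|.  b4=0 t=1,i=1
  ...##|#  b3=1 t=2,i=8
  ...#.|#  b2=1 t=0,i=16
  ....#|#  b1=1 t=0,i=15
  .....|.  b0=0 t=4,i=11
  bits 00101111110010001001001011001110 = 801673934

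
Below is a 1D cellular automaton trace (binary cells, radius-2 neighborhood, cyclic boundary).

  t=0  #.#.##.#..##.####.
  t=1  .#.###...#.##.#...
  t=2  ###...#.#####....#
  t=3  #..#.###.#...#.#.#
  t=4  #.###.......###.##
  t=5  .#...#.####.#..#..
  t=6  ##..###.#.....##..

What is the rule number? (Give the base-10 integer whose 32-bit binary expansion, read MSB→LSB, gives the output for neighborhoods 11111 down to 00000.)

156023991

  ##### -> .   bit 31 = 0  t=2,i=10
  ####. -> .   bit 30 = 0  t=0,i=15
  ###.# -> .   bit 29 = 0  t=0,i=16
  ###.. -> .   bit 28 = 0  t=1,i=5
  ##.## -> #   bit 27 = 1  t=0,i=12
  ##.#. -> .   bit 26 = 0  t=0,i=6
  ##..# -> .   bit 25 = 0  t=3,i=1
  ##... -> #   bit 24 = 1  t=1,i=6
  #.### -> .   bit 23 = 0  t=0,i=13
  #.##. -> #   bit 22 = 1  t=0,i=4
  #.#.# -> .   bit 21 = 0  t=0,i=0
  #.#.. -> .   bit 20 = 0  t=0,i=7
  #..## -> #   bit 19 = 1  t=0,i=9
  #..#. -> #   bit 18 = 1  t=3,i=2
  #...# -> .   bit 17 = 0  t=1,i=7
  #.... -> .   bit 16 = 0  t=1,i=16
  .#### -> #   bit 15 = 1  t=0,i=14
  .###. -> .   bit 14 = 0  t=1,i=4
  .##.# -> #   bit 13 = 1  t=0,i=5
  .##.. -> #   bit 12 = 1  t=3,i=0
  .#.## -> #   bit 11 = 1  t=0,i=3
  .#.#. -> #   bit 10 = 1  t=0,i=1
  .#..# -> .   bit 9 = 0  t=0,i=8
  .#... -> .   bit 8 = 0  t=1,i=15
  ..### -> #   bit 7 = 1  t=2,i=17
  ..##. -> .   bit 6 = 0  t=0,i=10
  ..#.# -> #   bit 5 = 1  t=1,i=1
  ..#.. -> #   bit 4 = 1  t=5,i=1
  ...## -> .   bit 3 = 0  t=2,i=16
  ...#. -> #   bit 2 = 1  t=1,i=0
  ....# -> #   bit 1 = 1  t=1,i=17
  ..... -> #   bit 0 = 1  t=4,i=7
  bits 00001001010011001011110010110111 = 156023991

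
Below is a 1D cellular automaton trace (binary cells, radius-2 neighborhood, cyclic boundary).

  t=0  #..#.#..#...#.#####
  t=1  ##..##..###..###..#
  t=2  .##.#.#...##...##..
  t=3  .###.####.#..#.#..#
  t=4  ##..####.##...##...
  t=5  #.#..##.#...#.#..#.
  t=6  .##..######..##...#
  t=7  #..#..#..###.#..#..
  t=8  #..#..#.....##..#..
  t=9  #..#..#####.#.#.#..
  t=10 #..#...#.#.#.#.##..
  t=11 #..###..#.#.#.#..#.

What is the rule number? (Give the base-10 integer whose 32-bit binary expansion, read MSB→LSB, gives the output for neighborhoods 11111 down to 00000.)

1586736467

  [31] ##### => .  t=0,i=16
  [30] ####. => #  t=0,i=18
  [29] ###.# => .  t=3,i=3
  [28] ###.. => #  t=0,i=0
  [27] ##.## => #  t=3,i=4
  [26] ##.#. => #  t=2,i=3
  [25] ##..# => #  t=0,i=1
  [24] ##... => .  t=2,i=12
  [23] #.### => #  t=0,i=14
  [22] #.##. => .  t=4,i=9
  [21] #.#.# => .  t=2,i=4
  [20] #.#.. => #  t=0,i=5
  [19] #..## => .  t=1,i=3
  [18] #..#. => .  t=0,i=2
  [17] #...# => #  t=0,i=10
  [16] #.... => #  t=8,i=8
  [15] .#### => #  t=0,i=15
  [14] .###. => .  t=1,i=0
  [13] .##.# => #  t=2,i=2
  [12] .##.. => .  t=1,i=5
  [11] .#.## => #  t=0,i=13
  [10] .#.#. => #  t=0,i=4
  [9] .#..# => .  t=0,i=6
  [8] .#... => #  t=0,i=9
  [7] ..### => .  t=1,i=8
  [6] ..##. => #  t=1,i=4
  [5] ..#.# => .  t=0,i=3
  [4] ..#.. => #  t=0,i=8
  [3] ...## => .  t=2,i=0
  [2] ...#. => .  t=0,i=11
  [1] ....# => #  t=8,i=10
  [0] ..... => #  t=8,i=9
  bits 01011110100100111010110101010011 = 1586736467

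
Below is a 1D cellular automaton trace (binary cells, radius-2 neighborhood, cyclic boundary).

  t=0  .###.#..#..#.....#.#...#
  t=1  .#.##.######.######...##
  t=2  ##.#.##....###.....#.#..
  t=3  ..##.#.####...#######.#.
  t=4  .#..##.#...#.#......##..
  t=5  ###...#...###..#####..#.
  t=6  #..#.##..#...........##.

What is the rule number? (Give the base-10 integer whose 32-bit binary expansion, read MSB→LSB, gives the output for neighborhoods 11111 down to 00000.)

  ##### -> .   bit 31 = 0  t=1,i=8
  ####. -> .   bit 30 = 0  t=1,i=10
  ###.# -> #   bit 29 = 1  t=0,i=3
  ###.. -> .   bit 28 = 0  t=1,i=18
  ##.## -> #   bit 27 = 1  t=1,i=5
  ##.#. -> #   bit 26 = 1  t=0,i=4
  ##..# -> .   bit 25 = 0  t=5,i=13
  ##... -> #   bit 24 = 1  t=1,i=19
  #.### -> #   bit 23 = 1  t=0,i=1
  #.##. -> #   bit 22 = 1  t=1,i=3
  #.#.# -> #   bit 21 = 1  t=1,i=1
  #.#.. -> .   bit 20 = 0  t=0,i=5
  #..## -> .   bit 19 = 0  t=2,i=23
  #..#. -> #   bit 18 = 1  t=0,i=7
  #...# -> .   bit 17 = 0  t=0,i=21
  #.... -> #   bit 16 = 1  t=0,i=13
  .#### -> .   bit 15 = 0  t=1,i=7
  .###. -> .   bit 14 = 0  t=0,i=2
  .##.# -> .   bit 13 = 0  t=1,i=4
  .##.. -> .   bit 12 = 0  t=2,i=6
  .#.## -> .   bit 11 = 0  t=0,i=0
  .#.#. -> #   bit 10 = 1  t=0,i=18
  .#..# -> #   bit 9 = 1  t=0,i=6
  .#... -> .   bit 8 = 0  t=0,i=12
  ..### -> .   bit 7 = 0  t=2,i=11
  ..##. -> .   bit 6 = 0  t=1,i=22
  ..#.# -> #   bit 5 = 1  t=0,i=17
  ..#.. -> #   bit 4 = 1  t=0,i=8
  ...## -> #   bit 3 = 1  t=1,i=21
  ...#. -> #   bit 2 = 1  t=0,i=16
  ....# -> #   bit 1 = 1  t=0,i=15
  ..... -> #   bit 0 = 1  t=0,i=14
  bits 00101101111001010000011000111111 = 769984063

769984063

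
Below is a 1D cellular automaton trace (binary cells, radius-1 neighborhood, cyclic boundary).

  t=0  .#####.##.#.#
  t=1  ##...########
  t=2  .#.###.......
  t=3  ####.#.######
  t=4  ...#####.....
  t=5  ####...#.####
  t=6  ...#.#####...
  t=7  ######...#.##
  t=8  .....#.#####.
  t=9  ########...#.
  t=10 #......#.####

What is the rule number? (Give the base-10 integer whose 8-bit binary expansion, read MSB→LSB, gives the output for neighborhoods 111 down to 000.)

  [7] ### => .  t=0,i=2
  [6] ##. => #  t=0,i=5
  [5] #.# => #  t=0,i=0
  [4] #.. => .  t=1,i=2
  [3] .## => #  t=0,i=1
  [2] .#. => #  t=0,i=10
  [1] ..# => #  t=1,i=4
  [0] ... => #  t=1,i=3
  bits 01101111 = 111

111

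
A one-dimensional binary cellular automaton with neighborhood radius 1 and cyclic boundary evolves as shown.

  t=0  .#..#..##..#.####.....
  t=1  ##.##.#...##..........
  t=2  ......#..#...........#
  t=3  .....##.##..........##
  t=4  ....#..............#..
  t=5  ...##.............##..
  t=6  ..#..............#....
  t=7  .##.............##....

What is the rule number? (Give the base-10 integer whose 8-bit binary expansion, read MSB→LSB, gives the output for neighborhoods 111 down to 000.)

  [7] ### => .  t=0,i=14
  [6] ##. => .  t=0,i=8
  [5] #.# => .  t=0,i=12
  [4] #.. => .  t=0,i=2
  [3] .## => .  t=0,i=7
  [2] .#. => #  t=0,i=1
  [1] ..# => #  t=0,i=0
  [0] ... => .  t=0,i=18
  bits 00000110 = 6

6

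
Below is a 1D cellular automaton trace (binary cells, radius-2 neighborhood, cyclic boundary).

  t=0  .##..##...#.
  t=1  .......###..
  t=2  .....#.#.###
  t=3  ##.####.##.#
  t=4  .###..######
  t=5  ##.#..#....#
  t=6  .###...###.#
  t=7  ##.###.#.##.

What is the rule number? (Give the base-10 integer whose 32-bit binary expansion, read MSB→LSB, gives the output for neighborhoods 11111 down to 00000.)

1037249958

  nb #####: next=.  (t=4,i=8, bit31=0)
  nb ####.: next=.  (t=3,i=5, bit30=0)
  nb ###.#: next=#  (t=3,i=1, bit29=1)
  nb ###..: next=#  (t=1,i=9, bit28=1)
  nb ##.##: next=#  (t=3,i=2, bit27=1)
  nb ##.#.: next=#  (t=5,i=2, bit26=1)
  nb ##..#: next=.  (t=0,i=3, bit25=0)
  nb ##...: next=#  (t=0,i=7, bit24=1)
  nb #.###: next=#  (t=2,i=9, bit23=1)
  nb #.##.: next=#  (t=3,i=8, bit22=1)
  nb #.#.#: next=.  (t=2,i=7, bit21=0)
  nb #.#..: next=#  (t=5,i=3, bit20=1)
  nb #..##: next=.  (t=0,i=0, bit19=0)
  nb #..#.: next=.  (t=5,i=5, bit18=0)
  nb #...#: next=#  (t=0,i=8, bit17=1)
  nb #....: next=#  (t=1,i=11, bit16=1)
  nb .####: next=.  (t=3,i=4, bit15=0)
  nb .###.: next=.  (t=1,i=8, bit14=0)
  nb .##.#: next=#  (t=3,i=9, bit13=1)
  nb .##..: next=.  (t=0,i=2, bit12=0)
  nb .#.##: next=#  (t=2,i=8, bit11=1)
  nb .#.#.: next=#  (t=2,i=6, bit10=1)
  nb .#..#: next=.  (t=0,i=11, bit9=0)
  nb .#...: next=#  (t=5,i=7, bit8=1)
  nb ..###: next=#  (t=1,i=7, bit7=1)
  nb ..##.: next=.  (t=0,i=1, bit6=0)
  nb ..#.#: next=#  (t=2,i=5, bit5=1)
  nb ..#..: next=.  (t=0,i=10, bit4=0)
  nb ...##: next=.  (t=1,i=6, bit3=0)
  nb ...#.: next=#  (t=0,i=9, bit2=1)
  nb ....#: next=#  (t=1,i=5, bit1=1)
  nb .....: next=.  (t=1,i=0, bit0=0)
  bits 00111101110100110010110110100110 = 1037249958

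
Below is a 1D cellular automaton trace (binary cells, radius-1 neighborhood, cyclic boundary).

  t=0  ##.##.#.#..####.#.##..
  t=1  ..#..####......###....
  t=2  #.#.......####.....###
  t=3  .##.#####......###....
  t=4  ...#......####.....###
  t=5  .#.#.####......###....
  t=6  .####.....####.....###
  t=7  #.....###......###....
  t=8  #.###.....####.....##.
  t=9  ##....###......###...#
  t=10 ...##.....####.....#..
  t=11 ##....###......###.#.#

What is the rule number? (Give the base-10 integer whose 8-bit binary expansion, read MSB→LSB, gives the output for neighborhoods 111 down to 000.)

37

  nb ###: next=.  (t=0,i=12, bit7=0)
  nb ##.: next=.  (t=0,i=1, bit6=0)
  nb #.#: next=#  (t=0,i=2, bit5=1)
  nb #..: next=.  (t=0,i=9, bit4=0)
  nb .##: next=.  (t=0,i=0, bit3=0)
  nb .#.: next=#  (t=0,i=6, bit2=1)
  nb ..#: next=.  (t=0,i=10, bit1=0)
  nb ...: next=#  (t=1,i=0, bit0=1)
  bits 00100101 = 37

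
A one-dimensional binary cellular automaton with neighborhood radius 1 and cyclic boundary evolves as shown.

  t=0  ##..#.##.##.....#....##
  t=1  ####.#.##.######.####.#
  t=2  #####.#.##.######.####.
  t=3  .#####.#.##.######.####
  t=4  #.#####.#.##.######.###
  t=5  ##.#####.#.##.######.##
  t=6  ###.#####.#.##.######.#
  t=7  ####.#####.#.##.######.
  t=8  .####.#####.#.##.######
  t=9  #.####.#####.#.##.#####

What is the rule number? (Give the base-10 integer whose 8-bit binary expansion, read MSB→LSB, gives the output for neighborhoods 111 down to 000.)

243

  ###|#  b7=1 t=0,i=0
  ##.|#  b6=1 t=0,i=1
  #.#|#  b5=1 t=0,i=5
  #..|#  b4=1 t=0,i=2
  .##|.  b3=0 t=0,i=6
  .#.|.  b2=0 t=0,i=4
  ..#|#  b1=1 t=0,i=3
  ...|#  b0=1 t=0,i=12
  bits 11110011 = 243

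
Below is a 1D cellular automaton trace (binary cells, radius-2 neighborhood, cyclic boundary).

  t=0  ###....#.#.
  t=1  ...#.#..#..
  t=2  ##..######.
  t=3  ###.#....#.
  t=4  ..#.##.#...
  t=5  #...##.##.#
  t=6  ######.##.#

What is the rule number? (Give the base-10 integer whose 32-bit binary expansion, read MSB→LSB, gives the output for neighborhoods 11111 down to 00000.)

  [31] ##### => .  t=2,i=6
  [30] ####. => .  t=2,i=8
  [29] ###.# => #  t=2,i=9
  [28] ###.. => .  t=0,i=2
  [27] ##.## => .  t=2,i=10
  [26] ##.#. => .  t=3,i=3
  [25] ##..# => #  t=2,i=2
  [24] ##... => #  t=0,i=3
  [23] #.### => .  t=0,i=0
  [22] #.##. => #  t=2,i=0
  [21] #.#.# => .  t=0,i=9
  [20] #.#.. => #  t=1,i=5
  [19] #..## => .  t=2,i=3
  [18] #..#. => #  t=1,i=7
  [17] #...# => #  t=5,i=2
  [16] #.... => .  t=0,i=4
  [15] .#### => .  t=2,i=5
  [14] .###. => .  t=0,i=1
  [13] .##.# => #  t=4,i=5
  [12] .##.. => #  t=2,i=1
  [11] .#.## => .  t=0,i=10
  [10] .#.#. => #  t=0,i=8
  [9] .#..# => #  t=1,i=6
  [8] .#... => #  t=1,i=9
  [7] ..### => #  t=2,i=4
  [6] ..##. => #  t=5,i=4
  [5] ..#.# => .  t=0,i=7
  [4] ..#.. => #  t=1,i=8
  [3] ...## => #  t=5,i=3
  [2] ...#. => .  t=0,i=6
  [1] ....# => #  t=0,i=5
  [0] ..... => #  t=1,i=0
  bits 00100011010101100011011111011011 = 592852955

592852955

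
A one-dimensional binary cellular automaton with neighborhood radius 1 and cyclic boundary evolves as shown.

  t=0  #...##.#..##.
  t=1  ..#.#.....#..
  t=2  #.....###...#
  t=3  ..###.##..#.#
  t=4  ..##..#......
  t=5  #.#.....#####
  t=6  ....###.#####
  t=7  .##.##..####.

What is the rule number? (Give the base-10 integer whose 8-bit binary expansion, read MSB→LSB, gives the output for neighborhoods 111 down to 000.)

137

  [7] ### => #  t=2,i=7
  [6] ##. => .  t=0,i=5
  [5] #.# => .  t=0,i=6
  [4] #.. => .  t=0,i=1
  [3] .## => #  t=0,i=4
  [2] .#. => .  t=0,i=0
  [1] ..# => .  t=0,i=3
  [0] ... => #  t=0,i=2
  bits 10001001 = 137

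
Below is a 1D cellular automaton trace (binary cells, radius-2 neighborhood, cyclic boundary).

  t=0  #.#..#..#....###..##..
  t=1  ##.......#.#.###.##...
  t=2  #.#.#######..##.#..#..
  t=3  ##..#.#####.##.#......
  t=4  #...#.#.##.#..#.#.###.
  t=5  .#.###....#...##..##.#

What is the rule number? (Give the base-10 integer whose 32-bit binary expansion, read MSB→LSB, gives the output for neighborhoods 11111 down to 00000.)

  nb #####: next=#  (t=2,i=6, bit31=1)
  nb ####.: next=#  (t=2,i=9, bit30=1)
  nb ###.#: next=.  (t=1,i=15, bit29=0)
  nb ###..: next=#  (t=0,i=15, bit28=1)
  nb ##.##: next=#  (t=1,i=16, bit27=1)
  nb ##.#.: next=#  (t=2,i=15, bit26=1)
  nb ##..#: next=.  (t=0,i=16, bit25=0)
  nb ##...: next=#  (t=1,i=2, bit24=1)
  nb #.###: next=#  (t=1,i=13, bit23=1)
  nb #.##.: next=.  (t=1,i=17, bit22=0)
  nb #.#.#: next=.  (t=1,i=11, bit21=0)
  nb #.#..: next=.  (t=0,i=2, bit20=0)
  nb #..##: next=#  (t=0,i=17, bit19=1)
  nb #..#.: next=.  (t=0,i=4, bit18=0)
  nb #...#: next=.  (t=1,i=20, bit17=0)
  nb #....: next=.  (t=0,i=10, bit16=0)
  nb .####: next=.  (t=2,i=5, bit15=0)
  nb .###.: next=#  (t=0,i=14, bit14=1)
  nb .##.#: next=.  (t=2,i=14, bit13=0)
  nb .##..: next=.  (t=0,i=19, bit12=0)
  nb .#.##: next=.  (t=1,i=12, bit11=0)
  nb .#.#.: next=#  (t=0,i=1, bit10=1)
  nb .#..#: next=.  (t=0,i=3, bit9=0)
  nb .#...: next=#  (t=0,i=9, bit8=1)
  nb ..###: next=#  (t=0,i=13, bit7=1)
  nb ..##.: next=#  (t=0,i=18, bit6=1)
  nb ..#.#: next=#  (t=0,i=0, bit5=1)
  nb ..#..: next=.  (t=0,i=5, bit4=0)
  nb ...##: next=.  (t=0,i=12, bit3=0)
  nb ...#.: next=#  (t=1,i=8, bit2=1)
  nb ....#: next=#  (t=0,i=11, bit1=1)
  nb .....: next=#  (t=1,i=4, bit0=1)
  bits 11011101100010000100010111100111 = 3716695527

3716695527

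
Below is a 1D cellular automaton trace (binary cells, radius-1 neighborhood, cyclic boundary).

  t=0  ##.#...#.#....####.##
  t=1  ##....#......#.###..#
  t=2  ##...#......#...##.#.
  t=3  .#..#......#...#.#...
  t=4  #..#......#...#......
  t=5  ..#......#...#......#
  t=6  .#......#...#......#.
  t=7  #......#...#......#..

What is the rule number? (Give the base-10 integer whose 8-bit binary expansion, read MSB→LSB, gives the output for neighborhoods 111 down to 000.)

194

  nb ###: next=#  (t=0,i=0, bit7=1)
  nb ##.: next=#  (t=0,i=1, bit6=1)
  nb #.#: next=.  (t=0,i=2, bit5=0)
  nb #..: next=.  (t=0,i=4, bit4=0)
  nb .##: next=.  (t=0,i=14, bit3=0)
  nb .#.: next=.  (t=0,i=3, bit2=0)
  nb ..#: next=#  (t=0,i=6, bit1=1)
  nb ...: next=.  (t=0,i=5, bit0=0)
  bits 11000010 = 194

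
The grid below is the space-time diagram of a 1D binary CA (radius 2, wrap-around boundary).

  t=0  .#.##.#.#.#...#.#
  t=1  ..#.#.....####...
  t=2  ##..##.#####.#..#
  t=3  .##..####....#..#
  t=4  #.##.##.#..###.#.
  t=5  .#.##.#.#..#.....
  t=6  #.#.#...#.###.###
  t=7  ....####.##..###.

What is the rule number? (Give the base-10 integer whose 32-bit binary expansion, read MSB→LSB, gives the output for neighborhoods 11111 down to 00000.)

446085535

  ##### -> .   bit 31 = 0  t=2,i=9
  ####. -> .   bit 30 = 0  t=1,i=12
  ###.# -> .   bit 29 = 0  t=2,i=11
  ###.. -> #   bit 28 = 1  t=1,i=13
  ##.## -> #   bit 27 = 1  t=2,i=6
  ##.#. -> .   bit 26 = 0  t=0,i=5
  ##..# -> #   bit 25 = 1  t=2,i=2
  ##... -> .   bit 24 = 0  t=1,i=14
  #.### -> #   bit 23 = 1  t=2,i=7
  #.##. -> .   bit 22 = 0  t=0,i=3
  #.#.# -> .   bit 21 = 0  t=0,i=1
  #.#.. -> #   bit 20 = 1  t=0,i=10
  #..## -> .   bit 19 = 0  t=2,i=3
  #..#. -> #   bit 18 = 1  t=3,i=15
  #...# -> #   bit 17 = 1  t=0,i=12
  #.... -> .   bit 16 = 0  t=1,i=6
  .#### -> #   bit 15 = 1  t=1,i=11
  .###. -> .   bit 14 = 0  t=2,i=0
  .##.# -> #   bit 13 = 1  t=0,i=4
  .##.. -> #   bit 12 = 1  t=3,i=2
  .#.## -> #   bit 11 = 1  t=0,i=2
  .#.#. -> .   bit 10 = 0  t=0,i=0
  .#..# -> .   bit 9 = 0  t=2,i=14
  .#... -> #   bit 8 = 1  t=0,i=11
  ..### -> #   bit 7 = 1  t=1,i=10
  ..##. -> .   bit 6 = 0  t=2,i=4
  ..#.# -> .   bit 5 = 0  t=0,i=14
  ..#.. -> #   bit 4 = 1  t=3,i=13
  ...## -> #   bit 3 = 1  t=1,i=9
  ...#. -> #   bit 2 = 1  t=0,i=13
  ....# -> #   bit 1 = 1  t=1,i=0
  ..... -> #   bit 0 = 1  t=1,i=7
  bits 00011010100101101011100110011111 = 446085535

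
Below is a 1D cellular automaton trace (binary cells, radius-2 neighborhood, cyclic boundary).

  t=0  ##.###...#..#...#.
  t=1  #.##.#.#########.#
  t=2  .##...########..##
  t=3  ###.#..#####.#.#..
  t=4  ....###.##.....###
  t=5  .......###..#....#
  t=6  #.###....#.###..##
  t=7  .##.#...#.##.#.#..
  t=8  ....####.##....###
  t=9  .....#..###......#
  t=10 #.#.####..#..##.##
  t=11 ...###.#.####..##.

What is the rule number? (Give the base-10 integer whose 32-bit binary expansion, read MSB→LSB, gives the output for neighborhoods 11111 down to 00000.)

2564725525

  #####|#  b31=1 t=1,i=9
  ####.|.  b30=0 t=1,i=14
  ###.#|.  b29=0 t=1,i=15
  ###..|#  b28=1 t=0,i=5
  ##.##|#  b27=1 t=0,i=2
  ##.#.|.  b26=0 t=1,i=4
  ##..#|.  b25=0 t=2,i=14
  ##...|.  b24=0 t=0,i=6
  #.###|#  b23=1 t=0,i=3
  #.##.|#  b22=1 t=0,i=0
  #.#.#|.  b21=0 t=1,i=5
  #.#..|#  b20=1 t=3,i=4
  #..##|#  b19=1 t=2,i=15
  #..#.|#  b18=1 t=0,i=11
  #...#|#  b17=1 t=0,i=7
  #....|.  b16=0 t=4,i=1
  .####|#  b15=1 t=1,i=8
  .###.|.  b14=0 t=0,i=4
  .##.#|.  b13=0 t=0,i=1
  .##..|#  b12=1 t=2,i=2
  .#.##|#  b11=1 t=0,i=17
  .#.#.|.  b10=0 t=3,i=14
  .#..#|#  b9=1 t=0,i=10
  .#...|#  b8=1 t=0,i=13
  ..###|.  b7=0 t=2,i=6
  ..##.|.  b6=0 t=2,i=16
  ..#.#|.  b5=0 t=0,i=16
  ..#..|#  b4=1 t=0,i=9
  ...##|.  b3=0 t=2,i=5
  ...#.|#  b2=1 t=0,i=8
  ....#|.  b1=0 t=4,i=2
  .....|#  b0=1 t=4,i=12
  bits 10011000110111101001101100010101 = 2564725525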